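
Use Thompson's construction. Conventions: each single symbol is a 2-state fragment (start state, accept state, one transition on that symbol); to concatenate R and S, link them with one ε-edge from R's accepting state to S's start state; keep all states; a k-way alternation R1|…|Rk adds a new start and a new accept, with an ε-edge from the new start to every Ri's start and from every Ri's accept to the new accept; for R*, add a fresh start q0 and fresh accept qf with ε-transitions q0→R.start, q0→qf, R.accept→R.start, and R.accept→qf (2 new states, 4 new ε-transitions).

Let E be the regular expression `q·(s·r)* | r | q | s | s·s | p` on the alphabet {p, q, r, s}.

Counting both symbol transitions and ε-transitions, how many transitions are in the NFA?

28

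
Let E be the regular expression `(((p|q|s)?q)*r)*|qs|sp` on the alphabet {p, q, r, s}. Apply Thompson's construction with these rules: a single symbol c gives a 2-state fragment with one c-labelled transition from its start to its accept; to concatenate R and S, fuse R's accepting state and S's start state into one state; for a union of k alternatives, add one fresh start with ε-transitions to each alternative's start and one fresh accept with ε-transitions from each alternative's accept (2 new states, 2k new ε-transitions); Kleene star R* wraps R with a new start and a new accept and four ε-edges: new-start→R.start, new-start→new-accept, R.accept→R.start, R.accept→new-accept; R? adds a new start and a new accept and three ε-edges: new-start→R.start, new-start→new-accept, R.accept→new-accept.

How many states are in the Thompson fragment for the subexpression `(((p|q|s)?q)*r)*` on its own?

16

Fragment for `(((p|q|s)?q)*r)*`:
Each of the 5 symbol leaves contributes a 2-state fragment.
  p|q|s → 8 states
  (p|q|s)? → 10 states
  (p|q|s)?q → 11 states
  ((p|q|s)?q)* → 13 states
  ((p|q|s)?q)*r → 14 states
  (((p|q|s)?q)*r)* → 16 states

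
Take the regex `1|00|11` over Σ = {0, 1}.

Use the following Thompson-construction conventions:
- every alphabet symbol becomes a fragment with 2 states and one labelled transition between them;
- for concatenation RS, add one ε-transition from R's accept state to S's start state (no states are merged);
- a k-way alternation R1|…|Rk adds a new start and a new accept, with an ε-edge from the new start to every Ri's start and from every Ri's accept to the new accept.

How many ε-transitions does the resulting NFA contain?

8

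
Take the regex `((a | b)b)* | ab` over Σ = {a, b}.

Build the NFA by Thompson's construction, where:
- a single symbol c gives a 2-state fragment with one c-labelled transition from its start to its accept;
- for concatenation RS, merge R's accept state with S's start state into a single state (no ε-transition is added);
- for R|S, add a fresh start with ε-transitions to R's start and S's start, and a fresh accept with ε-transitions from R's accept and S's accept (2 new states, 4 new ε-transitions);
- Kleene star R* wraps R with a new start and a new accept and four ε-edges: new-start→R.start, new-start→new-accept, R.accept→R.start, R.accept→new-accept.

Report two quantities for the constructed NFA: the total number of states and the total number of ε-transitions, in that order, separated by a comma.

Bottom-up over the parse tree:
Each of the 5 symbol leaves contributes 2 states and 0 ε-transitions.
  a | b = 6 states, 4 ε-transitions
  (a | b)b = 7 states, 4 ε-transitions
  ((a | b)b)* = 9 states, 8 ε-transitions
  ab = 3 states, 0 ε-transitions
  ((a | b)b)* | ab = 14 states, 12 ε-transitions

14, 12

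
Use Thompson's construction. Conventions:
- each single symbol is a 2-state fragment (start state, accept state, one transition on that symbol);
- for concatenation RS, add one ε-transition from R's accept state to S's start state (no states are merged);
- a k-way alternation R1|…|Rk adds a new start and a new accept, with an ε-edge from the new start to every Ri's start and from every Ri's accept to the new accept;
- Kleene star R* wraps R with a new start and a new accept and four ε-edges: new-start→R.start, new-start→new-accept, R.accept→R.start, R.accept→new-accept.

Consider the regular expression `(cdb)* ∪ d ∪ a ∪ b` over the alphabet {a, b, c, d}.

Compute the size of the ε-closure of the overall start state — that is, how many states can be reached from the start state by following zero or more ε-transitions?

8

Compute the ε-closure size of each fragment's start state recursively; a symbol fragment's start has no outgoing ε-edge, so its closure is just itself (size 1).
  cdb → |closure| equals the left operand's closure size = 1 (its accept is not ε-reachable, so the closure stops there)
  (cdb)* → |closure| = 1 (new start) + 1 (body) + 1 (new accept) = 3
  (cdb)* ∪ d ∪ a ∪ b → new start ε-reaches every alternative's start; at least one alternative accepts ε, so the union's new accept is reached too: |closure| = 1 + 3 + 1 + 1 + 1 + 1 = 8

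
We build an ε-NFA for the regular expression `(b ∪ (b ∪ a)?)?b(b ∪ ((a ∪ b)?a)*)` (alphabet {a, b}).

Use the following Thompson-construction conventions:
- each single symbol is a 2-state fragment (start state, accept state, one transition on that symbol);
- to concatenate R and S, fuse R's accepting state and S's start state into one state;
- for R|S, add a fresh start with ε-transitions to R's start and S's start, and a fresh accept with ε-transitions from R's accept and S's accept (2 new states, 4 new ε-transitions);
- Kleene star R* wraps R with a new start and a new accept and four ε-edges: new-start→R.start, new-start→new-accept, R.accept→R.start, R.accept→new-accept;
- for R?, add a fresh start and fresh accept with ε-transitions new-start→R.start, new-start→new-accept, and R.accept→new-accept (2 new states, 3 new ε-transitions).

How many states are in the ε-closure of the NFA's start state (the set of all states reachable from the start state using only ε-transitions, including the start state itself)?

10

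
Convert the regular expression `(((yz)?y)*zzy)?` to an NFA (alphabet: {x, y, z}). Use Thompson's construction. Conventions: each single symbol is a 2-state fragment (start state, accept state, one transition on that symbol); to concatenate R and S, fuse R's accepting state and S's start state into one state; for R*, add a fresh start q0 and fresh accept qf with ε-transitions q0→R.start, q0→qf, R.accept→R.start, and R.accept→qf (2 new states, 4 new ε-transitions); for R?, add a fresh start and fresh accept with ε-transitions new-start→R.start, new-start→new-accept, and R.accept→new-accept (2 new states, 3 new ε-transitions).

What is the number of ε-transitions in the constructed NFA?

Recursing over subexpressions:
Each of the 6 symbol leaves contributes 0 ε-transitions.
  yz : 0 ε-transitions
  (yz)? : 3 ε-transitions
  (yz)?y : 3 ε-transitions
  ((yz)?y)* : 7 ε-transitions
  ((yz)?y)*zzy : 7 ε-transitions
  (((yz)?y)*zzy)? : 10 ε-transitions

10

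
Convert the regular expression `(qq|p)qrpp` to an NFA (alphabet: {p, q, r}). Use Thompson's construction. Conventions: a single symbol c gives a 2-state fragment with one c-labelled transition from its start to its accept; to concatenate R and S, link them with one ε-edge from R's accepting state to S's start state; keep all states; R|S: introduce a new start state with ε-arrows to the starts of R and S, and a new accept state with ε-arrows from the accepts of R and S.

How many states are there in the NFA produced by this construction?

16

Recursing over subexpressions:
Each of the 7 symbol leaves contributes a 2-state fragment.
  qq → 4 states
  qq|p → 8 states
  (qq|p)qrpp → 16 states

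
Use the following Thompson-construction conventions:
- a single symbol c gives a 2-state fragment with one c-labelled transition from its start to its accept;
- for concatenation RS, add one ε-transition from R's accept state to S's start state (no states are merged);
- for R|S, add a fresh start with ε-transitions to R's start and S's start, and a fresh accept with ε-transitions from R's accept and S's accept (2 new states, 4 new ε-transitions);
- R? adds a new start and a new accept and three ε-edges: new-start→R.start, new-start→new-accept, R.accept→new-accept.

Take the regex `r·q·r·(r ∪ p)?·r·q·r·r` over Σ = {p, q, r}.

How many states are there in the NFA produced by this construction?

Per subexpression:
Each of the 9 symbol leaves contributes a 2-state fragment.
  r ∪ p : 6 states
  (r ∪ p)? : 8 states
  r·q·r·(r ∪ p)?·r·q·r·r : 22 states

22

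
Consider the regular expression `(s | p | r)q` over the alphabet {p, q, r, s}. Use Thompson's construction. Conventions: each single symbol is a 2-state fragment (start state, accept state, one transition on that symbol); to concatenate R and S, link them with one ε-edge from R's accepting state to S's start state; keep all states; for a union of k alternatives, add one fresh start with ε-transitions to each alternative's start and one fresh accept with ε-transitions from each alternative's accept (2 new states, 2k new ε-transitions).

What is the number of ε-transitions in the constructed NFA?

By structural recursion:
Each of the 4 symbol leaves contributes 0 ε-transitions.
  s | p | r = 6 ε-transitions
  (s | p | r)q = 7 ε-transitions

7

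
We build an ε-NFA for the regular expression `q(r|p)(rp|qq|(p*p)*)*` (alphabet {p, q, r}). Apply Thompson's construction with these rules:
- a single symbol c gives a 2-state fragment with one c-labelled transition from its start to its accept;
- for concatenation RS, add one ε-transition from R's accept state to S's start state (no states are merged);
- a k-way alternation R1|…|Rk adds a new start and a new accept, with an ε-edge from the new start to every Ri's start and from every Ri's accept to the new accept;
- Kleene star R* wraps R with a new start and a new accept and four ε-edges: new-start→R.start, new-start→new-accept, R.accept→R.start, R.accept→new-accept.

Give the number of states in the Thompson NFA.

28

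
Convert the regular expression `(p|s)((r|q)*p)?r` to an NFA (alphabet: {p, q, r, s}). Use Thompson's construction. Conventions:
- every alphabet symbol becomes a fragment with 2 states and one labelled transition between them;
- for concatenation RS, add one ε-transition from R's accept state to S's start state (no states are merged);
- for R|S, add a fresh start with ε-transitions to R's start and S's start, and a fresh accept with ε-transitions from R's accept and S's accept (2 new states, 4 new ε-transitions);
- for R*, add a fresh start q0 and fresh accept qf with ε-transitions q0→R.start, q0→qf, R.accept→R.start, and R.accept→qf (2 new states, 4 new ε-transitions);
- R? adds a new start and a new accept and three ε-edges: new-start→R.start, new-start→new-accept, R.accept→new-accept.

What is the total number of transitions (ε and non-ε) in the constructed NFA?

Per subexpression:
Each of the 6 symbol leaves contributes 1 transition (1 symbol, 0 ε).
  p|s : 6 transitions (2 symbol, 4 ε)
  r|q : 6 transitions (2 symbol, 4 ε)
  (r|q)* : 10 transitions (2 symbol, 8 ε)
  (r|q)*p : 12 transitions (3 symbol, 9 ε)
  ((r|q)*p)? : 15 transitions (3 symbol, 12 ε)
  (p|s)((r|q)*p)?r : 24 transitions (6 symbol, 18 ε)

24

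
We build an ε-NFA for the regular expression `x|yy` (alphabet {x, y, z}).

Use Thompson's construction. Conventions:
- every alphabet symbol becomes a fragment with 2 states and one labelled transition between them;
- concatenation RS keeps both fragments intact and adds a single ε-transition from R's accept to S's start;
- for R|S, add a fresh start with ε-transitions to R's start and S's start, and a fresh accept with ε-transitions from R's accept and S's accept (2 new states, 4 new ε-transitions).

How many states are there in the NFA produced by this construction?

Building bottom-up:
Each of the 3 symbol leaves contributes a 2-state fragment.
  yy — 4 states
  x|yy — 8 states

8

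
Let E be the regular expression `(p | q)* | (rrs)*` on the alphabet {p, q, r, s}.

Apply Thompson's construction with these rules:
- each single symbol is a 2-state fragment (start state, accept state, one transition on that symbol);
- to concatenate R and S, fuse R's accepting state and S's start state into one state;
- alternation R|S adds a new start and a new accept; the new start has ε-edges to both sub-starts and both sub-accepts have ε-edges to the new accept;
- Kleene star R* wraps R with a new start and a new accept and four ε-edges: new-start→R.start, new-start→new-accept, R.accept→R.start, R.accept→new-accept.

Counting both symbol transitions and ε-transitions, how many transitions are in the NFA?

21

Bottom-up over the parse tree:
Each of the 5 symbol leaves contributes 1 transition (1 symbol, 0 ε).
  p | q → 6 transitions (2 symbol, 4 ε)
  (p | q)* → 10 transitions (2 symbol, 8 ε)
  rrs → 3 transitions (3 symbol, 0 ε)
  (rrs)* → 7 transitions (3 symbol, 4 ε)
  (p | q)* | (rrs)* → 21 transitions (5 symbol, 16 ε)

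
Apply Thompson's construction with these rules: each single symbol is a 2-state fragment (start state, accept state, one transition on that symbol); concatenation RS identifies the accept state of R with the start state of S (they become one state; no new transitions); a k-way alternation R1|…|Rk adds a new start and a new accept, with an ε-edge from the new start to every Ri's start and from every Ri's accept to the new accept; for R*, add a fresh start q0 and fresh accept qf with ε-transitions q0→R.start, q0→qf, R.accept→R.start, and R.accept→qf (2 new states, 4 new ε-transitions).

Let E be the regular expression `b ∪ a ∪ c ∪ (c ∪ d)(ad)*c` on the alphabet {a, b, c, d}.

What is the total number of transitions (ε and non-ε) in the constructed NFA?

Per subexpression:
Each of the 8 symbol leaves contributes 1 transition (1 symbol, 0 ε).
  c ∪ d : 6 transitions (2 symbol, 4 ε)
  ad : 2 transitions (2 symbol, 0 ε)
  (ad)* : 6 transitions (2 symbol, 4 ε)
  (c ∪ d)(ad)*c : 13 transitions (5 symbol, 8 ε)
  b ∪ a ∪ c ∪ (c ∪ d)(ad)*c : 24 transitions (8 symbol, 16 ε)

24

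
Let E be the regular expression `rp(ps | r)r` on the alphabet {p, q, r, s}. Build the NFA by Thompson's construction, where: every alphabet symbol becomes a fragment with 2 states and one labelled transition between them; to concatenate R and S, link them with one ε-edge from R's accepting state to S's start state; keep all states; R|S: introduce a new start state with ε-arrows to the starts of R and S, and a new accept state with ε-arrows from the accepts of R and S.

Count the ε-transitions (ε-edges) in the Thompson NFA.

8

Recursing over subexpressions:
Each of the 6 symbol leaves contributes 0 ε-transitions.
  ps → 1 ε-transition
  ps | r → 5 ε-transitions
  rp(ps | r)r → 8 ε-transitions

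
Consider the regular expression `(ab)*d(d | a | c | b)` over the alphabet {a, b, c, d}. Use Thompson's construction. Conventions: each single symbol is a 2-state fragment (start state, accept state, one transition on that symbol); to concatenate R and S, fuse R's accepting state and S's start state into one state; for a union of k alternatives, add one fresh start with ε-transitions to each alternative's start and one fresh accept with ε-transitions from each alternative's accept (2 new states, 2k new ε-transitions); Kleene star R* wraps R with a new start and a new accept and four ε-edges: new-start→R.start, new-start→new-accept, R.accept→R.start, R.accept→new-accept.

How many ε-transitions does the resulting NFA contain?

Bottom-up over the parse tree:
Each of the 7 symbol leaves contributes 0 ε-transitions.
  ab = 0 ε-transitions
  (ab)* = 4 ε-transitions
  d | a | c | b = 8 ε-transitions
  (ab)*d(d | a | c | b) = 12 ε-transitions

12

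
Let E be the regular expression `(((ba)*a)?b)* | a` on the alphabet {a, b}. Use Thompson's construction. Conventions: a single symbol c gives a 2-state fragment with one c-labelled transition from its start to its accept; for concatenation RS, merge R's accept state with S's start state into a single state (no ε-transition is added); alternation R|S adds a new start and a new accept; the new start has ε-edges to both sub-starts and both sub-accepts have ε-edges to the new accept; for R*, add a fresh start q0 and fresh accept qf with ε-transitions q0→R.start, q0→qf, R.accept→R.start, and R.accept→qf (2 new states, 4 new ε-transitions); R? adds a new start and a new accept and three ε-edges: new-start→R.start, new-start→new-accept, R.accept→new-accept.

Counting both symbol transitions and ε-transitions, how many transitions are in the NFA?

Bottom-up over the parse tree:
Each of the 5 symbol leaves contributes 1 transition (1 symbol, 0 ε).
  ba — 2 transitions (2 symbol, 0 ε)
  (ba)* — 6 transitions (2 symbol, 4 ε)
  (ba)*a — 7 transitions (3 symbol, 4 ε)
  ((ba)*a)? — 10 transitions (3 symbol, 7 ε)
  ((ba)*a)?b — 11 transitions (4 symbol, 7 ε)
  (((ba)*a)?b)* — 15 transitions (4 symbol, 11 ε)
  (((ba)*a)?b)* | a — 20 transitions (5 symbol, 15 ε)

20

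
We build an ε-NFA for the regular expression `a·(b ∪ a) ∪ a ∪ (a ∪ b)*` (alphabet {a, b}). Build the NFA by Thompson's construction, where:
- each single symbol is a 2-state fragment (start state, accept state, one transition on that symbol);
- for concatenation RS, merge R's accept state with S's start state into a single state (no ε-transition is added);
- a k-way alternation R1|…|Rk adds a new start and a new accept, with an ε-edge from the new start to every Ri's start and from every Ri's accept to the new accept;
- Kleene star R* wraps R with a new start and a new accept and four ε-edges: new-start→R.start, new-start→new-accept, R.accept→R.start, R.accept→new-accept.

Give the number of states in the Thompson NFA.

Recursing over subexpressions:
Each of the 6 symbol leaves contributes a 2-state fragment.
  b ∪ a : 6 states
  a·(b ∪ a) : 7 states
  a ∪ b : 6 states
  (a ∪ b)* : 8 states
  a·(b ∪ a) ∪ a ∪ (a ∪ b)* : 19 states

19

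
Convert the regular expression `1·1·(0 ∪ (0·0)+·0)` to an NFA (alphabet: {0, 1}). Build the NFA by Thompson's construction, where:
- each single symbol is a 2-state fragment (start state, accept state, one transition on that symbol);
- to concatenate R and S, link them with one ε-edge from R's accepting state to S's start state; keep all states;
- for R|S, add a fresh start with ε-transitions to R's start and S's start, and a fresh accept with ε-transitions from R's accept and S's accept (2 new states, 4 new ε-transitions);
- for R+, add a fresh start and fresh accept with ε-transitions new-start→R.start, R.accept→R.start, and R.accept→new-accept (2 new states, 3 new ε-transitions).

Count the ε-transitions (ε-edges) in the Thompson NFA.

Building bottom-up:
Each of the 6 symbol leaves contributes 0 ε-transitions.
  0·0 : 1 ε-transition
  (0·0)+ : 4 ε-transitions
  (0·0)+·0 : 5 ε-transitions
  0 ∪ (0·0)+·0 : 9 ε-transitions
  1·1·(0 ∪ (0·0)+·0) : 11 ε-transitions

11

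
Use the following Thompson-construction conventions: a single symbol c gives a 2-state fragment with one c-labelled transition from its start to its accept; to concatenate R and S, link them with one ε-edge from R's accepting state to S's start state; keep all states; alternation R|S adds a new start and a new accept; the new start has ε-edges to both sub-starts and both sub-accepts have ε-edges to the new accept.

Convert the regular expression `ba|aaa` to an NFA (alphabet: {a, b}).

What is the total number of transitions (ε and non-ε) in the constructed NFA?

Building bottom-up:
Each of the 5 symbol leaves contributes 1 transition (1 symbol, 0 ε).
  ba → 3 transitions (2 symbol, 1 ε)
  aaa → 5 transitions (3 symbol, 2 ε)
  ba|aaa → 12 transitions (5 symbol, 7 ε)

12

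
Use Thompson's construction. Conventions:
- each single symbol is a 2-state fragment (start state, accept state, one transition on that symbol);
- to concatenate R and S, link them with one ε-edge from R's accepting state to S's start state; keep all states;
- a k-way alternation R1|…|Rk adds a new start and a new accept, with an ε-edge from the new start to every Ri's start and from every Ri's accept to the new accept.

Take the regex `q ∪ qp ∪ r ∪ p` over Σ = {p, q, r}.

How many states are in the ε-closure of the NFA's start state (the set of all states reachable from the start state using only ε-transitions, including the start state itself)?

5

Work bottom-up. For each fragment F, track |ε-closure(F.start)| and whether F's accept lies in that closure (i.e. whether F accepts ε). A single-symbol fragment has closure size 1 and does not accept ε.
  qp : same as the first factor's closure: C = 1
  q ∪ qp ∪ r ∪ p : new start ε-reaches every alternative's start; none of them accept ε, so the new accept is not reached: C = 1 + 1 + 1 + 1 + 1 = 5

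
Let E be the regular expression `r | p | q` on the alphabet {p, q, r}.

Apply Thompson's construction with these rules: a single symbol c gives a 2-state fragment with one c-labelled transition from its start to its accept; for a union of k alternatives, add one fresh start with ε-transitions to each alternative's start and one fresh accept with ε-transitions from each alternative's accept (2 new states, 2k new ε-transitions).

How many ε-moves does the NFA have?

Per subexpression:
Each of the 3 symbol leaves contributes 0 ε-transitions.
  r | p | q → 6 ε-transitions

6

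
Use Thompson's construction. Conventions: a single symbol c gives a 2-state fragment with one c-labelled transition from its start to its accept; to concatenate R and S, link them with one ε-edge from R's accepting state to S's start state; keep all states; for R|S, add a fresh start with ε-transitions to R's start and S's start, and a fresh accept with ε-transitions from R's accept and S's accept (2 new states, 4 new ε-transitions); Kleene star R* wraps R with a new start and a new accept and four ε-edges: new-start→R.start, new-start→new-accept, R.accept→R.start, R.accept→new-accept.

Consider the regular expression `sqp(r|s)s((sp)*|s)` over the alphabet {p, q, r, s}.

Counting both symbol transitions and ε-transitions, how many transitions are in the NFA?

Bottom-up over the parse tree:
Each of the 9 symbol leaves contributes 1 transition (1 symbol, 0 ε).
  r|s — 6 transitions (2 symbol, 4 ε)
  sp — 3 transitions (2 symbol, 1 ε)
  (sp)* — 7 transitions (2 symbol, 5 ε)
  (sp)*|s — 12 transitions (3 symbol, 9 ε)
  sqp(r|s)s((sp)*|s) — 27 transitions (9 symbol, 18 ε)

27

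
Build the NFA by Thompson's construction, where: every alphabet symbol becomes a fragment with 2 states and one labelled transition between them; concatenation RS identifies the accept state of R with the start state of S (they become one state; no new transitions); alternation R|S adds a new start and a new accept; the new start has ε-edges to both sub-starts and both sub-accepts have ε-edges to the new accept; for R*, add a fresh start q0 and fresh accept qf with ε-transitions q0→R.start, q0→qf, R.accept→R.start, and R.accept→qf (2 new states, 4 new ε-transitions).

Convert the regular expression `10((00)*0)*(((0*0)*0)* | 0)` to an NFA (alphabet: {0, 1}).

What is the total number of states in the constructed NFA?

23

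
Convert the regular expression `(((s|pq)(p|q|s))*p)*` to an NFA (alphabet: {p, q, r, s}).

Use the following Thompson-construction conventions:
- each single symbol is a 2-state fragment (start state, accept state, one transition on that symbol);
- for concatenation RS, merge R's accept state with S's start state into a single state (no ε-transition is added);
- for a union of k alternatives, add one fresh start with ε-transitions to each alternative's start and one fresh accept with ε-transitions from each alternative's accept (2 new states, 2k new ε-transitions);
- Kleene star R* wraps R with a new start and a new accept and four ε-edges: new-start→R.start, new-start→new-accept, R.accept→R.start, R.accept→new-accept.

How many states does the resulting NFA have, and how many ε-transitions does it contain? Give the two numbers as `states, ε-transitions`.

Bottom-up over the parse tree:
Each of the 7 symbol leaves contributes 2 states and 0 ε-transitions.
  pq : 3 states, 0 ε-transitions
  s|pq : 7 states, 4 ε-transitions
  p|q|s : 8 states, 6 ε-transitions
  (s|pq)(p|q|s) : 14 states, 10 ε-transitions
  ((s|pq)(p|q|s))* : 16 states, 14 ε-transitions
  ((s|pq)(p|q|s))*p : 17 states, 14 ε-transitions
  (((s|pq)(p|q|s))*p)* : 19 states, 18 ε-transitions

19, 18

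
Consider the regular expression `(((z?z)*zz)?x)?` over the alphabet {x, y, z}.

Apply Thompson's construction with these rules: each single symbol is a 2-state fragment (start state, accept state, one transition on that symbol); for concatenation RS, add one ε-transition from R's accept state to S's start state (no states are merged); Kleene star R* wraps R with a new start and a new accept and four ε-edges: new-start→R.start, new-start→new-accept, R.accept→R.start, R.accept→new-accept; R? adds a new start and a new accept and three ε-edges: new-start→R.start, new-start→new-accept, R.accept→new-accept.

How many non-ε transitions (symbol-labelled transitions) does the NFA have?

Per subexpression:
Each of the 5 symbol leaves contributes exactly 1 symbol transition.
  z? — 1 symbol transition
  z?z — 2 symbol transitions
  (z?z)* — 2 symbol transitions
  (z?z)*zz — 4 symbol transitions
  ((z?z)*zz)? — 4 symbol transitions
  ((z?z)*zz)?x — 5 symbol transitions
  (((z?z)*zz)?x)? — 5 symbol transitions

5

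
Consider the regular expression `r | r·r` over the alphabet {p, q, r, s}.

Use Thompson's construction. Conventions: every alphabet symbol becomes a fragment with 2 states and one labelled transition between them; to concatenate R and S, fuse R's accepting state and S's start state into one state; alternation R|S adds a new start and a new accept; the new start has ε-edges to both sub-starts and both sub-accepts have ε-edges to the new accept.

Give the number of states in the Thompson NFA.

7

Building bottom-up:
Each of the 3 symbol leaves contributes a 2-state fragment.
  r·r → 3 states
  r | r·r → 7 states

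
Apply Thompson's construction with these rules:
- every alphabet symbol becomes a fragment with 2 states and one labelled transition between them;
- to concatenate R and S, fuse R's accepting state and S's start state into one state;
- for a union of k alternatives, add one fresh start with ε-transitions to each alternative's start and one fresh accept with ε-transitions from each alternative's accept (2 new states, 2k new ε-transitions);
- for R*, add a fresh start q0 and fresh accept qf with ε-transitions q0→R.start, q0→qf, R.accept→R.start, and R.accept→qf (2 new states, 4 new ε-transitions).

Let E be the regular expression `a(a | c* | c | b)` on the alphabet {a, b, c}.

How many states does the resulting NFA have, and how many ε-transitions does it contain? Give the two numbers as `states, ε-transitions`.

Per subexpression:
Each of the 5 symbol leaves contributes 2 states and 0 ε-transitions.
  c* = 4 states, 4 ε-transitions
  a | c* | c | b = 12 states, 12 ε-transitions
  a(a | c* | c | b) = 13 states, 12 ε-transitions

13, 12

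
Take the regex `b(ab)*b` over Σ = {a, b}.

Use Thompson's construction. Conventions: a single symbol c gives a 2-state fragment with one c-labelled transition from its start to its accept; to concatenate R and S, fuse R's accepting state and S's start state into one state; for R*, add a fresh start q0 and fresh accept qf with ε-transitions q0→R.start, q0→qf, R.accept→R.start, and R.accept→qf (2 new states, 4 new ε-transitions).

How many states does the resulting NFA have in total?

Recursing over subexpressions:
Each of the 4 symbol leaves contributes a 2-state fragment.
  ab — 3 states
  (ab)* — 5 states
  b(ab)*b — 7 states

7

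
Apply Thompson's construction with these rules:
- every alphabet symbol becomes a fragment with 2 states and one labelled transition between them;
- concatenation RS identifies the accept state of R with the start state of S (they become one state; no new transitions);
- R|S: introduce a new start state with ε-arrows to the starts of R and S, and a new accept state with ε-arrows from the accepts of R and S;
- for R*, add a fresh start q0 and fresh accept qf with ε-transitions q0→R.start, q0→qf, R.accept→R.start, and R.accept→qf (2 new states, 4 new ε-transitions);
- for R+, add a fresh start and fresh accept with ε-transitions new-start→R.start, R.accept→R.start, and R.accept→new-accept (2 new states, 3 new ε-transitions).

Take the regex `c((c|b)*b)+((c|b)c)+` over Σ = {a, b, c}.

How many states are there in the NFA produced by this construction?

20

Building bottom-up:
Each of the 7 symbol leaves contributes a 2-state fragment.
  c|b — 6 states
  (c|b)* — 8 states
  (c|b)*b — 9 states
  ((c|b)*b)+ — 11 states
  c|b — 6 states
  (c|b)c — 7 states
  ((c|b)c)+ — 9 states
  c((c|b)*b)+((c|b)c)+ — 20 states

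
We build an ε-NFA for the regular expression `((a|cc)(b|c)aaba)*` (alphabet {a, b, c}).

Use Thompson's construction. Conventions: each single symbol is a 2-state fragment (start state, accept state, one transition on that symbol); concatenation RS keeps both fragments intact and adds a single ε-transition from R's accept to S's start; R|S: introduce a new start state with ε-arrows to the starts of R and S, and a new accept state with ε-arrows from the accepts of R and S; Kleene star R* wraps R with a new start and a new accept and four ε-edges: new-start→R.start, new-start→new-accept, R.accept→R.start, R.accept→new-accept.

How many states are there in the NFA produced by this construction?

24

By structural recursion:
Each of the 9 symbol leaves contributes a 2-state fragment.
  cc → 4 states
  a|cc → 8 states
  b|c → 6 states
  (a|cc)(b|c)aaba → 22 states
  ((a|cc)(b|c)aaba)* → 24 states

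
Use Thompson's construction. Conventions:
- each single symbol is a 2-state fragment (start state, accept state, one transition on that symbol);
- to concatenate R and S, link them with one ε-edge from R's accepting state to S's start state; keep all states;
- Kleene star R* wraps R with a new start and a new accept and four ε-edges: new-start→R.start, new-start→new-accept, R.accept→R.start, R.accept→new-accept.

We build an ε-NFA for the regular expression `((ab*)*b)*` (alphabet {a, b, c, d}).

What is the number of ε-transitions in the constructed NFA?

14

Bottom-up over the parse tree:
Each of the 3 symbol leaves contributes 0 ε-transitions.
  b* = 4 ε-transitions
  ab* = 5 ε-transitions
  (ab*)* = 9 ε-transitions
  (ab*)*b = 10 ε-transitions
  ((ab*)*b)* = 14 ε-transitions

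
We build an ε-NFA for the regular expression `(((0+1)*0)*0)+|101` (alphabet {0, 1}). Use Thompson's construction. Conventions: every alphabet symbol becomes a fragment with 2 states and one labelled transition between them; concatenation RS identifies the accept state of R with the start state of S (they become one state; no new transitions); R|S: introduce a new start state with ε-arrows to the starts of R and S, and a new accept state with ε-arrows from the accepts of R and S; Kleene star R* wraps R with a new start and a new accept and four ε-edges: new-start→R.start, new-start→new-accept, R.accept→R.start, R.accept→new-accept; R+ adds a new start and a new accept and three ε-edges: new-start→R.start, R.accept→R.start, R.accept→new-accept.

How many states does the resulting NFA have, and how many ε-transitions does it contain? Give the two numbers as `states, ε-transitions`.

Recursing over subexpressions:
Each of the 7 symbol leaves contributes 2 states and 0 ε-transitions.
  0+ = 4 states, 3 ε-transitions
  0+1 = 5 states, 3 ε-transitions
  (0+1)* = 7 states, 7 ε-transitions
  (0+1)*0 = 8 states, 7 ε-transitions
  ((0+1)*0)* = 10 states, 11 ε-transitions
  ((0+1)*0)*0 = 11 states, 11 ε-transitions
  (((0+1)*0)*0)+ = 13 states, 14 ε-transitions
  101 = 4 states, 0 ε-transitions
  (((0+1)*0)*0)+|101 = 19 states, 18 ε-transitions

19, 18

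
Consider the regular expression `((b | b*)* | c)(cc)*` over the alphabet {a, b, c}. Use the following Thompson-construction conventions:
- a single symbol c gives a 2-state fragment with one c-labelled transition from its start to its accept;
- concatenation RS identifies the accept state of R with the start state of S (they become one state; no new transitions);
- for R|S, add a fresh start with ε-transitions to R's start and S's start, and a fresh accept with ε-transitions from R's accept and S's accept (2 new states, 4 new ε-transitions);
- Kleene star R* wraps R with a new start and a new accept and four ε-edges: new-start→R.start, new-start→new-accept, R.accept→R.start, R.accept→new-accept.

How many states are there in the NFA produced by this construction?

18

Bottom-up over the parse tree:
Each of the 5 symbol leaves contributes a 2-state fragment.
  b* — 4 states
  b | b* — 8 states
  (b | b*)* — 10 states
  (b | b*)* | c — 14 states
  cc — 3 states
  (cc)* — 5 states
  ((b | b*)* | c)(cc)* — 18 states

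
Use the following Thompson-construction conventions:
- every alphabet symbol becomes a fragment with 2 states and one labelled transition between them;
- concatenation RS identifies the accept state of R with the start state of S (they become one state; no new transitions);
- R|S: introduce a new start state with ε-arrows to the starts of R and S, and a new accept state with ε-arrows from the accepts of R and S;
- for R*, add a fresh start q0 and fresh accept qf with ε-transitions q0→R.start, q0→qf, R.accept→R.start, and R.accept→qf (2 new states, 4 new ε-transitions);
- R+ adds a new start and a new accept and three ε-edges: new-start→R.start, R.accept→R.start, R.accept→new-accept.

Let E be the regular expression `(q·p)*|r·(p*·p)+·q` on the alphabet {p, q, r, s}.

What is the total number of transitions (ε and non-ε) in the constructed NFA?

21

Recursing over subexpressions:
Each of the 6 symbol leaves contributes 1 transition (1 symbol, 0 ε).
  q·p → 2 transitions (2 symbol, 0 ε)
  (q·p)* → 6 transitions (2 symbol, 4 ε)
  p* → 5 transitions (1 symbol, 4 ε)
  p*·p → 6 transitions (2 symbol, 4 ε)
  (p*·p)+ → 9 transitions (2 symbol, 7 ε)
  r·(p*·p)+·q → 11 transitions (4 symbol, 7 ε)
  (q·p)*|r·(p*·p)+·q → 21 transitions (6 symbol, 15 ε)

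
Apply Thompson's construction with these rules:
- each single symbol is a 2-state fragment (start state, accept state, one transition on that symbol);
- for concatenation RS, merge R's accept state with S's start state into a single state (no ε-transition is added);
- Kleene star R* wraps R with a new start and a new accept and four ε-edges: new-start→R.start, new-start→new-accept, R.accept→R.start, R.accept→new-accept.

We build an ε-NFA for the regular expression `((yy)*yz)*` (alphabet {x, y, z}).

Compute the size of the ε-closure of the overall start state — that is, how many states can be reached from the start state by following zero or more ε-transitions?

Let C(F) = |ε-closure(F.start)| within fragment F, and note whether F accepts ε. Symbol fragments have C = 1 and do not accept ε. Then:
  yy : same as the first factor's closure: |closure| = 1
  (yy)* : |closure| = 1 (new start) + 1 (body) + 1 (new accept) = 3
  (yy)*yz : |closure| = 3 + (1−1) = 3 (closure spills across the concat boundary because the left factor accepts ε)
  ((yy)*yz)* : the star's fresh start ε-reaches both the body's start and the fresh accept: |closure| = 2 + 3 = 5

5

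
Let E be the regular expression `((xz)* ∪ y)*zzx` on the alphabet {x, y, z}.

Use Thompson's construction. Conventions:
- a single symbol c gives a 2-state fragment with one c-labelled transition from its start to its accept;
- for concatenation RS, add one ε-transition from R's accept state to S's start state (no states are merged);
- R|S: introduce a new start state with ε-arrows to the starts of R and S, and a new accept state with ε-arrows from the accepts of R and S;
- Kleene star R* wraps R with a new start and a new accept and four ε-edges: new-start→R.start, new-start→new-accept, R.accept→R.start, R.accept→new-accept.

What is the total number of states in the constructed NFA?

18

Bottom-up over the parse tree:
Each of the 6 symbol leaves contributes a 2-state fragment.
  xz — 4 states
  (xz)* — 6 states
  (xz)* ∪ y — 10 states
  ((xz)* ∪ y)* — 12 states
  ((xz)* ∪ y)*zzx — 18 states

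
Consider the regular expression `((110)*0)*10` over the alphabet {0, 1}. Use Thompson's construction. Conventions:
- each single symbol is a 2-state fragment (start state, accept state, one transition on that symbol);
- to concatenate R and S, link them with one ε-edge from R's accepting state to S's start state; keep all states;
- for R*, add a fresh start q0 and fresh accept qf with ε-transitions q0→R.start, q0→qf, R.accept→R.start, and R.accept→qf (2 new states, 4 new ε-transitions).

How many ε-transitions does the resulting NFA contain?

Recursing over subexpressions:
Each of the 6 symbol leaves contributes 0 ε-transitions.
  110 → 2 ε-transitions
  (110)* → 6 ε-transitions
  (110)*0 → 7 ε-transitions
  ((110)*0)* → 11 ε-transitions
  ((110)*0)*10 → 13 ε-transitions

13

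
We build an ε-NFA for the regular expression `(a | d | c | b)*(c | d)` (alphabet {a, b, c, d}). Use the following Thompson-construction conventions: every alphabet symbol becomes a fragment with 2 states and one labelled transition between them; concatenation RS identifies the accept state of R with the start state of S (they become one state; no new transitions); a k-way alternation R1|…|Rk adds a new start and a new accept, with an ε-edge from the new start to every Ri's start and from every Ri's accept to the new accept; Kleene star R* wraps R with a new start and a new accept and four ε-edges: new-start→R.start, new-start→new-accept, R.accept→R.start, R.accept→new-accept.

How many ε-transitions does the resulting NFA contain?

16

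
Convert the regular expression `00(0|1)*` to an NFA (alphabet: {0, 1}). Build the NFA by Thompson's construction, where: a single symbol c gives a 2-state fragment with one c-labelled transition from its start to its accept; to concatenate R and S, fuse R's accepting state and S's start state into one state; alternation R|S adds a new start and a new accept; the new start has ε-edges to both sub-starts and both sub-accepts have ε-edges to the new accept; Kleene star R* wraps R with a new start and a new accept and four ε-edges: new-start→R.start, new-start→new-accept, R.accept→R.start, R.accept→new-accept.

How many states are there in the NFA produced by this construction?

Per subexpression:
Each of the 4 symbol leaves contributes a 2-state fragment.
  0|1 → 6 states
  (0|1)* → 8 states
  00(0|1)* → 10 states

10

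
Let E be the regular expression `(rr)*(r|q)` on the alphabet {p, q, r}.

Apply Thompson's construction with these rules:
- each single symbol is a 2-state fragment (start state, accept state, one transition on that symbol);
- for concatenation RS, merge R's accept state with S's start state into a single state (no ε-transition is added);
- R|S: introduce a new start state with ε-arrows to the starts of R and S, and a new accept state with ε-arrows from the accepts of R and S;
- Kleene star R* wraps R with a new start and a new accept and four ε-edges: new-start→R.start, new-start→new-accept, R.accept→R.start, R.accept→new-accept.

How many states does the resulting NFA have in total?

10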